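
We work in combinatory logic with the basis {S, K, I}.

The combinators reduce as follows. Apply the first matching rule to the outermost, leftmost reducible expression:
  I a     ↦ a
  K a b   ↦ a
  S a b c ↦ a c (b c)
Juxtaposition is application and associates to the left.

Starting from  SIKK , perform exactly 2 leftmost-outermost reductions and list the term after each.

Answer: after 2 steps: K(KK)

Reduction:
  start: SIKK
  step 1: IK(KK)
  step 2: K(KK)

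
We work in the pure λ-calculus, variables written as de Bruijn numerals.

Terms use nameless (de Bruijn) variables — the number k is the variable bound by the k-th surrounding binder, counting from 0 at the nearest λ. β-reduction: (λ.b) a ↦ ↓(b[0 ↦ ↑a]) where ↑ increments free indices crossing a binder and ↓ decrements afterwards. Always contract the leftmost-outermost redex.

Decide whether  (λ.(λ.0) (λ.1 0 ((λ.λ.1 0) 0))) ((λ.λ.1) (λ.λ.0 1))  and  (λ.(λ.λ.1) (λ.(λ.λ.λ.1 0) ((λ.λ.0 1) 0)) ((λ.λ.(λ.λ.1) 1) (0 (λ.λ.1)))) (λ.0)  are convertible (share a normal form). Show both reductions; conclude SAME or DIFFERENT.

Answer: DIFFERENT — A ⇓ λ.λ.0 (λ.2 0), B ⇓ λ.λ.λ.1 0

Working:
Term A:
  start: (λ.(λ.0) (λ.1 0 ((λ.λ.1 0) 0))) ((λ.λ.1) (λ.λ.0 1))
  [1] (λ.0) (λ.(λ.λ.1) (λ.λ.0 1) 0 ((λ.λ.1 0) 0))
  [2] λ.(λ.λ.1) (λ.λ.0 1) 0 ((λ.λ.1 0) 0)
  [3] λ.(λ.λ.λ.0 1) 0 ((λ.λ.1 0) 0)
  [4] λ.(λ.λ.0 1) ((λ.λ.1 0) 0)
  [5] λ.λ.0 ((λ.λ.1 0) 1)
  [6] λ.λ.0 (λ.2 0)

Term B:
  start: (λ.(λ.λ.1) (λ.(λ.λ.λ.1 0) ((λ.λ.0 1) 0)) ((λ.λ.(λ.λ.1) 1) (0 (λ.λ.1)))) (λ.0)
  [1] (λ.λ.1) (λ.(λ.λ.λ.1 0) ((λ.λ.0 1) 0)) ((λ.λ.(λ.λ.1) 1) ((λ.0) (λ.λ.1)))
  [2] (λ.λ.(λ.λ.λ.1 0) ((λ.λ.0 1) 0)) ((λ.λ.(λ.λ.1) 1) ((λ.0) (λ.λ.1)))
  [3] λ.(λ.λ.λ.1 0) ((λ.λ.0 1) 0)
  [4] λ.λ.λ.1 0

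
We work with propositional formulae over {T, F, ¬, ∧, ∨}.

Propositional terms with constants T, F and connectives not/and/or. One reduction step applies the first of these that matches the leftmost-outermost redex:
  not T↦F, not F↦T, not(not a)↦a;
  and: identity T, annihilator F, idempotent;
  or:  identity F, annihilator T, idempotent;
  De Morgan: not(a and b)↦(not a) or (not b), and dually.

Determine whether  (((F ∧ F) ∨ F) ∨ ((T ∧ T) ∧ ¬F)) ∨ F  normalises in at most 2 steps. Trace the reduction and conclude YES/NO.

  start: (((F ∧ F) ∨ F) ∨ ((T ∧ T) ∧ ¬F)) ∨ F
  step 1: ((F ∧ F) ∨ F) ∨ ((T ∧ T) ∧ ¬F)
  step 2: (F ∧ F) ∨ ((T ∧ T) ∧ ¬F)

Answer: NO — after 2 steps the term is (F ∧ F) ∨ ((T ∧ T) ∧ ¬F), not yet normal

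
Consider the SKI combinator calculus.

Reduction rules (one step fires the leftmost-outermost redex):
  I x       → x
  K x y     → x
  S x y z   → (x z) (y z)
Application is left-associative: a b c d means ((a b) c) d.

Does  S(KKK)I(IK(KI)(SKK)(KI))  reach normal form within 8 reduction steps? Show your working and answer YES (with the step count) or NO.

  start: S(KKK)I(IK(KI)(SKK)(KI))
  [1] KKK(IK(KI)(SKK)(KI))(I(IK(KI)(SKK)(KI)))
  [2] K(IK(KI)(SKK)(KI))(I(IK(KI)(SKK)(KI)))
  [3] IK(KI)(SKK)(KI)
  [4] K(KI)(SKK)(KI)
  [5] KI(KI)
  [6] I

Answer: YES — reaches normal form I in 6 ≤ 8 steps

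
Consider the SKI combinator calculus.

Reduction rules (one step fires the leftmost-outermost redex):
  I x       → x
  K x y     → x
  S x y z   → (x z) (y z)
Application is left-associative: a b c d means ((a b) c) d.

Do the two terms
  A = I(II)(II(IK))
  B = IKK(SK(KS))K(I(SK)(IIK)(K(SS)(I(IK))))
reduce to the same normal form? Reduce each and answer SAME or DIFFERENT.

Term A:
  start: I(II)(II(IK))
  step 1: II(II(IK))
  step 2: I(II(IK))
  step 3: II(IK)
  step 4: I(IK)
  step 5: IK
  step 6: K

Term B:
  start: IKK(SK(KS))K(I(SK)(IIK)(K(SS)(I(IK))))
  step 1: KK(SK(KS))K(I(SK)(IIK)(K(SS)(I(IK))))
  step 2: KK(I(SK)(IIK)(K(SS)(I(IK))))
  step 3: K

Answer: SAME — A ⇓ K, B ⇓ K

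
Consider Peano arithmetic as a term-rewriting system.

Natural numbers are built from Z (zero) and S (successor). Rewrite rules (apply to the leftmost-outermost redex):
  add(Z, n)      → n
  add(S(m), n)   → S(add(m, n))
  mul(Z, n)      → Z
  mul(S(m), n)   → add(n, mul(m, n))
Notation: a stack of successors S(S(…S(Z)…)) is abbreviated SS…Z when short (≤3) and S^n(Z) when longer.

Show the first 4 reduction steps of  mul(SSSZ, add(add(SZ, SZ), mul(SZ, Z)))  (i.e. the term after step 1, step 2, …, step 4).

Answer: after 4 steps: S(add(add(add(Z, SZ), mul(SZ, Z)), mul(SSZ, add(add(SZ, SZ), mul(SZ, Z)))))

Working:
  start: mul(SSSZ, add(add(SZ, SZ), mul(SZ, Z)))
  [1] add(add(add(SZ, SZ), mul(SZ, Z)), mul(SSZ, add(add(SZ, SZ), mul(SZ, Z))))
  [2] add(add(S(add(Z, SZ)), mul(SZ, Z)), mul(SSZ, add(add(SZ, SZ), mul(SZ, Z))))
  [3] add(S(add(add(Z, SZ), mul(SZ, Z))), mul(SSZ, add(add(SZ, SZ), mul(SZ, Z))))
  [4] S(add(add(add(Z, SZ), mul(SZ, Z)), mul(SSZ, add(add(SZ, SZ), mul(SZ, Z)))))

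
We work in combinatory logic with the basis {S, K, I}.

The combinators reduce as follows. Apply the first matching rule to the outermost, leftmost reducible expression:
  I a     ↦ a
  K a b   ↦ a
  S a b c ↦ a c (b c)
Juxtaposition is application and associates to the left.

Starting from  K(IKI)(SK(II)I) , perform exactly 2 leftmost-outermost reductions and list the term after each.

Answer: after 2 steps: KI

Derivation:
  start: K(IKI)(SK(II)I)
  [1] IKI
  [2] KI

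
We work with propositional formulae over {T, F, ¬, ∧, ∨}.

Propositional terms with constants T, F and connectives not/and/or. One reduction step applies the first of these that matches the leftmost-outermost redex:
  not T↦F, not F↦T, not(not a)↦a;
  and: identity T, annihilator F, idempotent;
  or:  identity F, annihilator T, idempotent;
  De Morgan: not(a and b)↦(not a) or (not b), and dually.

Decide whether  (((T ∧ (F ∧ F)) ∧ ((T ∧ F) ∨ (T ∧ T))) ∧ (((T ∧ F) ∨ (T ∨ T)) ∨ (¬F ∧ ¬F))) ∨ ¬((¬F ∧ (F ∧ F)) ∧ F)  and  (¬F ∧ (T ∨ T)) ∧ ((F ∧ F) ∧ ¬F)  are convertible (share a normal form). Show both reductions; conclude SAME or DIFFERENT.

Answer: DIFFERENT — A ⇓ T, B ⇓ F

Derivation:
Term A:
  start: (((T ∧ (F ∧ F)) ∧ ((T ∧ F) ∨ (T ∧ T))) ∧ (((T ∧ F) ∨ (T ∨ T)) ∨ (¬F ∧ ¬F))) ∨ ¬((¬F ∧ (F ∧ F)) ∧ F)
  →1  (((F ∧ F) ∧ ((T ∧ F) ∨ (T ∧ T))) ∧ (((T ∧ F) ∨ (T ∨ T)) ∨ (¬F ∧ ¬F))) ∨ ¬((¬F ∧ (F ∧ F)) ∧ F)
  →2  ((F ∧ ((T ∧ F) ∨ (T ∧ T))) ∧ (((T ∧ F) ∨ (T ∨ T)) ∨ (¬F ∧ ¬F))) ∨ ¬((¬F ∧ (F ∧ F)) ∧ F)
  →3  (F ∧ (((T ∧ F) ∨ (T ∨ T)) ∨ (¬F ∧ ¬F))) ∨ ¬((¬F ∧ (F ∧ F)) ∧ F)
  →4  F ∨ ¬((¬F ∧ (F ∧ F)) ∧ F)
  →5  ¬((¬F ∧ (F ∧ F)) ∧ F)
  →6  ¬(¬F ∧ (F ∧ F)) ∨ ¬F
  →7  (¬¬F ∨ ¬(F ∧ F)) ∨ ¬F
  →8  (F ∨ ¬(F ∧ F)) ∨ ¬F
  →9  ¬(F ∧ F) ∨ ¬F
  →10  (¬F ∨ ¬F) ∨ ¬F
  →11  ¬F ∨ ¬F
  →12  ¬F
  →13  T

Term B:
  start: (¬F ∧ (T ∨ T)) ∧ ((F ∧ F) ∧ ¬F)
  →1  (T ∧ (T ∨ T)) ∧ ((F ∧ F) ∧ ¬F)
  →2  (T ∨ T) ∧ ((F ∧ F) ∧ ¬F)
  →3  T ∧ ((F ∧ F) ∧ ¬F)
  →4  (F ∧ F) ∧ ¬F
  →5  F ∧ ¬F
  →6  F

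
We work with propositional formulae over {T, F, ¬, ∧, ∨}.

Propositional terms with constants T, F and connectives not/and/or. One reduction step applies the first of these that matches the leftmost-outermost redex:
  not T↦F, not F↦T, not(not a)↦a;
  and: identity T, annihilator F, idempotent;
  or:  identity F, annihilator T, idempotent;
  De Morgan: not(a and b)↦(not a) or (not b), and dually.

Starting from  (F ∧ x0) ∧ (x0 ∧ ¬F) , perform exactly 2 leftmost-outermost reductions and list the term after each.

  start: (F ∧ x0) ∧ (x0 ∧ ¬F)
  →1  F ∧ (x0 ∧ ¬F)
  →2  F

Answer: after 2 steps: F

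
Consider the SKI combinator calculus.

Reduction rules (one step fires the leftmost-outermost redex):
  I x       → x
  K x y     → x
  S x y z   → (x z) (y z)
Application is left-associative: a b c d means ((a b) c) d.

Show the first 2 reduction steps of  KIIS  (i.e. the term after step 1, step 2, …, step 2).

  start: KIIS
  →1  IS
  →2  S

Answer: after 2 steps: S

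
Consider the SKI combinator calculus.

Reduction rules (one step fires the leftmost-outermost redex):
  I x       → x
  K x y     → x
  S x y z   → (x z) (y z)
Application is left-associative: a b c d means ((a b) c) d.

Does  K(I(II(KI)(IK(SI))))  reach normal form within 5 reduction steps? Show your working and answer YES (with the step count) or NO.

Answer: YES — reaches normal form KI in 4 ≤ 5 steps

Reduction:
  start: K(I(II(KI)(IK(SI))))
  →1  K(II(KI)(IK(SI)))
  →2  K(I(KI)(IK(SI)))
  →3  K(KI(IK(SI)))
  →4  KI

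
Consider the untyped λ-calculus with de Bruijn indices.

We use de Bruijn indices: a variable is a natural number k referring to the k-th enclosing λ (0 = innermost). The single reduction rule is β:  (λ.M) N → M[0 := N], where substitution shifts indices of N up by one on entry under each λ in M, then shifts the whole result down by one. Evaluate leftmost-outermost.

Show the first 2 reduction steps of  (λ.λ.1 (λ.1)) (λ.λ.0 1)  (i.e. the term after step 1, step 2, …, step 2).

Answer: after 2 steps: λ.λ.0 (λ.2)

Reduction:
  start: (λ.λ.1 (λ.1)) (λ.λ.0 1)
  [1] λ.(λ.λ.0 1) (λ.1)
  [2] λ.λ.0 (λ.2)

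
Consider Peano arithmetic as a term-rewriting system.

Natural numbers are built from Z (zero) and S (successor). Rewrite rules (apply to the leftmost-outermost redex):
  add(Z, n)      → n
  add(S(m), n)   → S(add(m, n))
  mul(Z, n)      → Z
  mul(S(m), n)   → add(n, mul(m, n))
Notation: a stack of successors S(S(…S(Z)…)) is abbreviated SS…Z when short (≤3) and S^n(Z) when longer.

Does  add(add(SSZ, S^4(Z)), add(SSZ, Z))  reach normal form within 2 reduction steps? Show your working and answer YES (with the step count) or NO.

  start: add(add(SSZ, S^4(Z)), add(SSZ, Z))
  [1] add(S(add(SZ, S^4(Z))), add(SSZ, Z))
  [2] S(add(add(SZ, S^4(Z)), add(SSZ, Z)))

Answer: NO — after 2 steps the term is S(add(add(SZ, S^4(Z)), add(SSZ, Z))), not yet normal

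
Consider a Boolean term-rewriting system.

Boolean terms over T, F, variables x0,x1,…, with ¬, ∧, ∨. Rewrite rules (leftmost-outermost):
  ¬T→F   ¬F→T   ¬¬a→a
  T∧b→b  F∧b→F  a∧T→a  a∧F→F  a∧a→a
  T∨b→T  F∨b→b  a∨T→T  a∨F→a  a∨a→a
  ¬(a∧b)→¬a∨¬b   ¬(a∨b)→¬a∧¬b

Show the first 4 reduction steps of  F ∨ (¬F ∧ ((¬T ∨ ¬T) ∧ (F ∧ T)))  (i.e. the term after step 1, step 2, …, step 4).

Answer: after 4 steps: ¬T ∧ (F ∧ T)

Reduction:
  start: F ∨ (¬F ∧ ((¬T ∨ ¬T) ∧ (F ∧ T)))
  step 1: ¬F ∧ ((¬T ∨ ¬T) ∧ (F ∧ T))
  step 2: T ∧ ((¬T ∨ ¬T) ∧ (F ∧ T))
  step 3: (¬T ∨ ¬T) ∧ (F ∧ T)
  step 4: ¬T ∧ (F ∧ T)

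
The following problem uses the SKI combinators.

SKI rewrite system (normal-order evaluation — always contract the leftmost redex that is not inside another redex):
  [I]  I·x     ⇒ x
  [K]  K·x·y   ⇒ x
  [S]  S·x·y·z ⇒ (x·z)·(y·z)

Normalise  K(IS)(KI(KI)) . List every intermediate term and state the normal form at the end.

  start: K(IS)(KI(KI))
  →1  IS
  →2  S

Answer: normal form = S  (in 2 steps)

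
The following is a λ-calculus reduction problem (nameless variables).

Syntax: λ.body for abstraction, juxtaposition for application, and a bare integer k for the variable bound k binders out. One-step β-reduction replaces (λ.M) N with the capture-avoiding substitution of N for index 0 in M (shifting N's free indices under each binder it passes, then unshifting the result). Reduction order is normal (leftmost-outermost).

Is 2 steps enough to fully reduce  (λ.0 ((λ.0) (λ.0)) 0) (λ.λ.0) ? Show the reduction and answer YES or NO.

  start: (λ.0 ((λ.0) (λ.0)) 0) (λ.λ.0)
  [1] (λ.λ.0) ((λ.0) (λ.0)) (λ.λ.0)
  [2] (λ.0) (λ.λ.0)

Answer: NO — after 2 steps the term is (λ.0) (λ.λ.0), not yet normal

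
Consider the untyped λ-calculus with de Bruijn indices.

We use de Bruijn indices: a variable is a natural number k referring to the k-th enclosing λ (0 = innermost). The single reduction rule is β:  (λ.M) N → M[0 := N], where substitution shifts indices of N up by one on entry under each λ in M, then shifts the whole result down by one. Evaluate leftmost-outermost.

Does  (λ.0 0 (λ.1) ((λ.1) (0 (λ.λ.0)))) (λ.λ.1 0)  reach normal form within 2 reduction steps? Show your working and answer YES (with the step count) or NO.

  start: (λ.0 0 (λ.1) ((λ.1) (0 (λ.λ.0)))) (λ.λ.1 0)
  [1] (λ.λ.1 0) (λ.λ.1 0) (λ.λ.λ.1 0) ((λ.λ.λ.1 0) ((λ.λ.1 0) (λ.λ.0)))
  [2] (λ.(λ.λ.1 0) 0) (λ.λ.λ.1 0) ((λ.λ.λ.1 0) ((λ.λ.1 0) (λ.λ.0)))

Answer: NO — after 2 steps the term is (λ.(λ.λ.1 0) 0) (λ.λ.λ.1 0) ((λ.λ.λ.1 0) ((λ.λ.1 0) (λ.λ.0))), not yet normal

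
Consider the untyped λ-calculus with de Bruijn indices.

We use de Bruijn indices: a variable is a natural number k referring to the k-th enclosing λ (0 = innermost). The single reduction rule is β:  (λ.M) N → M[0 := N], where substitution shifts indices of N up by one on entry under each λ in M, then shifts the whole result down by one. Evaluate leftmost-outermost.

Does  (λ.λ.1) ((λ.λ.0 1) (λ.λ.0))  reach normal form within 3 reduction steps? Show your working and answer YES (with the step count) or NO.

  start: (λ.λ.1) ((λ.λ.0 1) (λ.λ.0))
  [1] λ.(λ.λ.0 1) (λ.λ.0)
  [2] λ.λ.0 (λ.λ.0)

Answer: YES — reaches normal form λ.λ.0 (λ.λ.0) in 2 ≤ 3 steps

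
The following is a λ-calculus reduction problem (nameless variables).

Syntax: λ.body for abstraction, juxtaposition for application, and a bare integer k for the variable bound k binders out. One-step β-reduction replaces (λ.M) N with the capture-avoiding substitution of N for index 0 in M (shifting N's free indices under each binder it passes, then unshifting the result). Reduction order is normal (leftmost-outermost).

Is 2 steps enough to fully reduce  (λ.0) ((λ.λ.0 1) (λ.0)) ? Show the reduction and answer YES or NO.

Answer: YES — reaches normal form λ.0 (λ.0) in 2 ≤ 2 steps

Reduction:
  start: (λ.0) ((λ.λ.0 1) (λ.0))
  [1] (λ.λ.0 1) (λ.0)
  [2] λ.0 (λ.0)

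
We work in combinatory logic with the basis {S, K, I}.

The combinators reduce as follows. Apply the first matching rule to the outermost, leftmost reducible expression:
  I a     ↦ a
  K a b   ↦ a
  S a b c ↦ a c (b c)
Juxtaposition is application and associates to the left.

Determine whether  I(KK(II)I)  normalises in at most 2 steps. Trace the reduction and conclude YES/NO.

Answer: YES — reaches normal form KI in 2 ≤ 2 steps

Working:
  start: I(KK(II)I)
  [1] KK(II)I
  [2] KI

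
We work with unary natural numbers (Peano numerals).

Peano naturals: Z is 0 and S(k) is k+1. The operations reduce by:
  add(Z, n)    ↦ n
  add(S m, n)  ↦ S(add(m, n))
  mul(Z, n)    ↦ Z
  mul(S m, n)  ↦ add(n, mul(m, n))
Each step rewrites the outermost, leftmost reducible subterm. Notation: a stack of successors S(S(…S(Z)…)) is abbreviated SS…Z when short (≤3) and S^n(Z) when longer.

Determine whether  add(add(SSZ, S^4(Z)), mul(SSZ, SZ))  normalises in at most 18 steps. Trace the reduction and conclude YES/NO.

Answer: YES — reaches normal form S^8(Z) in 17 ≤ 18 steps

Working:
  start: add(add(SSZ, S^4(Z)), mul(SSZ, SZ))
  →1  add(S(add(SZ, S^4(Z))), mul(SSZ, SZ))
  →2  S(add(add(SZ, S^4(Z)), mul(SSZ, SZ)))
  →3  S(add(S(add(Z, S^4(Z))), mul(SSZ, SZ)))
  →4  S(S(add(add(Z, S^4(Z)), mul(SSZ, SZ))))
  →5  S(S(add(S^4(Z), mul(SSZ, SZ))))
  →6  S(S(S(add(SSSZ, mul(SSZ, SZ)))))
  →7  S(S(S(S(add(SSZ, mul(SSZ, SZ))))))
  →8  S(S(S(S(S(add(SZ, mul(SSZ, SZ)))))))
  →9  S(S(S(S(S(S(add(Z, mul(SSZ, SZ))))))))
  →10  S(S(S(S(S(S(mul(SSZ, SZ)))))))
  →11  S(S(S(S(S(S(add(SZ, mul(SZ, SZ))))))))
  →12  S(S(S(S(S(S(S(add(Z, mul(SZ, SZ)))))))))
  →13  S(S(S(S(S(S(S(mul(SZ, SZ))))))))
  →14  S(S(S(S(S(S(S(add(SZ, mul(Z, SZ)))))))))
  →15  S(S(S(S(S(S(S(S(add(Z, mul(Z, SZ))))))))))
  →16  S(S(S(S(S(S(S(S(mul(Z, SZ)))))))))
  →17  S^8(Z)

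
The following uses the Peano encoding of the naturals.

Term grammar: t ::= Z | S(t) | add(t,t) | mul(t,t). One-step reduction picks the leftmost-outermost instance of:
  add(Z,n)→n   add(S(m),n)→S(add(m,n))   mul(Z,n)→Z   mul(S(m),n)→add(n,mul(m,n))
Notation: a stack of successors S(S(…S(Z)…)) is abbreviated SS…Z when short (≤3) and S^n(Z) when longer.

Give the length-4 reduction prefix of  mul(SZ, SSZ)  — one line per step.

Answer: after 4 steps: S(S(mul(Z, SSZ)))

Reduction:
  start: mul(SZ, SSZ)
  step 1: add(SSZ, mul(Z, SSZ))
  step 2: S(add(SZ, mul(Z, SSZ)))
  step 3: S(S(add(Z, mul(Z, SSZ))))
  step 4: S(S(mul(Z, SSZ)))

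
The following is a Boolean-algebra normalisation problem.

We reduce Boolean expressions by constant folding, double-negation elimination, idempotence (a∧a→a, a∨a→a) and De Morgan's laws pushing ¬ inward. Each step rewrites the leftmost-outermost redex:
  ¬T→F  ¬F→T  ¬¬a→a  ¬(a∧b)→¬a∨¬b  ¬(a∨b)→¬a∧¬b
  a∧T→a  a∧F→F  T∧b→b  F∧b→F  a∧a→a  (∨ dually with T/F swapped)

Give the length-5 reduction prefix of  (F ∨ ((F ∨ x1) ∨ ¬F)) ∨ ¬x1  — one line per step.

  start: (F ∨ ((F ∨ x1) ∨ ¬F)) ∨ ¬x1
  [1] ((F ∨ x1) ∨ ¬F) ∨ ¬x1
  [2] (x1 ∨ ¬F) ∨ ¬x1
  [3] (x1 ∨ T) ∨ ¬x1
  [4] T ∨ ¬x1
  [5] T

Answer: after 5 steps: T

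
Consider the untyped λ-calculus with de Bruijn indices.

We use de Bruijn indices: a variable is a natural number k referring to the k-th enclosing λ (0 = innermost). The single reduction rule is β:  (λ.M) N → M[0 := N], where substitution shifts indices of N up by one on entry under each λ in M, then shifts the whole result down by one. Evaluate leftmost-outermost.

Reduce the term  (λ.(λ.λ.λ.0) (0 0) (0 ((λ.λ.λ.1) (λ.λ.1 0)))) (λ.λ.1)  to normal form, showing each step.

Answer: normal form = λ.0  (in 3 steps)

Derivation:
  start: (λ.(λ.λ.λ.0) (0 0) (0 ((λ.λ.λ.1) (λ.λ.1 0)))) (λ.λ.1)
  step 1: (λ.λ.λ.0) ((λ.λ.1) (λ.λ.1)) ((λ.λ.1) ((λ.λ.λ.1) (λ.λ.1 0)))
  step 2: (λ.λ.0) ((λ.λ.1) ((λ.λ.λ.1) (λ.λ.1 0)))
  step 3: λ.0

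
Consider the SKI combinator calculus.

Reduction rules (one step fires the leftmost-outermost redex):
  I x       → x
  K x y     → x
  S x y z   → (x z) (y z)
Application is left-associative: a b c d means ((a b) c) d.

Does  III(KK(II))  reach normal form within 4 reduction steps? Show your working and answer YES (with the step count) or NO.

  start: III(KK(II))
  [1] II(KK(II))
  [2] I(KK(II))
  [3] KK(II)
  [4] K

Answer: YES — reaches normal form K in 4 ≤ 4 steps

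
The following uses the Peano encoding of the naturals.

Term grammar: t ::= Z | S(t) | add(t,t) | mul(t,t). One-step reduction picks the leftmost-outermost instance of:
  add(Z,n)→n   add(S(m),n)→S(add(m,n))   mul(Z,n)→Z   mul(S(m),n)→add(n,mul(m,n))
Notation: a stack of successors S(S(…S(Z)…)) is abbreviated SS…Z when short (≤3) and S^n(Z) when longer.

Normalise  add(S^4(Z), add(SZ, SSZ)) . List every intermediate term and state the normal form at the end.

  start: add(S^4(Z), add(SZ, SSZ))
  →1  S(add(SSSZ, add(SZ, SSZ)))
  →2  S(S(add(SSZ, add(SZ, SSZ))))
  →3  S(S(S(add(SZ, add(SZ, SSZ)))))
  →4  S(S(S(S(add(Z, add(SZ, SSZ))))))
  →5  S(S(S(S(add(SZ, SSZ)))))
  →6  S(S(S(S(S(add(Z, SSZ))))))
  →7  S^7(Z)

Answer: normal form = S^7(Z)  (in 7 steps)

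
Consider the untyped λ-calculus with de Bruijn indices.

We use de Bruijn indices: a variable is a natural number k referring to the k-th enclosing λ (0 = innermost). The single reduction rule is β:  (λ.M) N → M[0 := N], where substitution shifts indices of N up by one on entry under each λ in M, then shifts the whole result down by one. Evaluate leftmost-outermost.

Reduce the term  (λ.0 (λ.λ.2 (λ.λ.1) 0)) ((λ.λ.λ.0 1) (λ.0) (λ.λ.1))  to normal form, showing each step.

  start: (λ.0 (λ.λ.2 (λ.λ.1) 0)) ((λ.λ.λ.0 1) (λ.0) (λ.λ.1))
  [1] (λ.λ.λ.0 1) (λ.0) (λ.λ.1) (λ.λ.(λ.λ.λ.0 1) (λ.0) (λ.λ.1) (λ.λ.1) 0)
  [2] (λ.λ.0 1) (λ.λ.1) (λ.λ.(λ.λ.λ.0 1) (λ.0) (λ.λ.1) (λ.λ.1) 0)
  [3] (λ.0 (λ.λ.1)) (λ.λ.(λ.λ.λ.0 1) (λ.0) (λ.λ.1) (λ.λ.1) 0)
  [4] (λ.λ.(λ.λ.λ.0 1) (λ.0) (λ.λ.1) (λ.λ.1) 0) (λ.λ.1)
  [5] λ.(λ.λ.λ.0 1) (λ.0) (λ.λ.1) (λ.λ.1) 0
  [6] λ.(λ.λ.0 1) (λ.λ.1) (λ.λ.1) 0
  [7] λ.(λ.0 (λ.λ.1)) (λ.λ.1) 0
  [8] λ.(λ.λ.1) (λ.λ.1) 0
  [9] λ.(λ.λ.λ.1) 0
  [10] λ.λ.λ.1

Answer: normal form = λ.λ.λ.1  (in 10 steps)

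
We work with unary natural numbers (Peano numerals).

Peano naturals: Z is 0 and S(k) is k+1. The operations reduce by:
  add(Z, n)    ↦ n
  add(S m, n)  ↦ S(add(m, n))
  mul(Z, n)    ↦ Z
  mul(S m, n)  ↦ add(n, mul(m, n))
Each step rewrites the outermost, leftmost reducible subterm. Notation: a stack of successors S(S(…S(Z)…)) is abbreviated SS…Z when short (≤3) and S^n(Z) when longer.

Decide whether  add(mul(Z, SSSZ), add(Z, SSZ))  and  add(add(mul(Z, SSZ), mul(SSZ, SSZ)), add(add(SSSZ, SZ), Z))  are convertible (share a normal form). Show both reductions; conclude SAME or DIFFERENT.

Answer: DIFFERENT — A ⇓ SSZ, B ⇓ S^8(Z)

Derivation:
Term A:
  start: add(mul(Z, SSSZ), add(Z, SSZ))
  →1  add(Z, add(Z, SSZ))
  →2  add(Z, SSZ)
  →3  SSZ

Term B:
  start: add(add(mul(Z, SSZ), mul(SSZ, SSZ)), add(add(SSSZ, SZ), Z))
  →1  add(add(Z, mul(SSZ, SSZ)), add(add(SSSZ, SZ), Z))
  →2  add(mul(SSZ, SSZ), add(add(SSSZ, SZ), Z))
  →3  add(add(SSZ, mul(SZ, SSZ)), add(add(SSSZ, SZ), Z))
  →4  add(S(add(SZ, mul(SZ, SSZ))), add(add(SSSZ, SZ), Z))
  →5  S(add(add(SZ, mul(SZ, SSZ)), add(add(SSSZ, SZ), Z)))
  →6  S(add(S(add(Z, mul(SZ, SSZ))), add(add(SSSZ, SZ), Z)))
  →7  S(S(add(add(Z, mul(SZ, SSZ)), add(add(SSSZ, SZ), Z))))
  →8  S(S(add(mul(SZ, SSZ), add(add(SSSZ, SZ), Z))))
  →9  S(S(add(add(SSZ, mul(Z, SSZ)), add(add(SSSZ, SZ), Z))))
  →10  S(S(add(S(add(SZ, mul(Z, SSZ))), add(add(SSSZ, SZ), Z))))
  →11  S(S(S(add(add(SZ, mul(Z, SSZ)), add(add(SSSZ, SZ), Z)))))
  →12  S(S(S(add(S(add(Z, mul(Z, SSZ))), add(add(SSSZ, SZ), Z)))))
  →13  S(S(S(S(add(add(Z, mul(Z, SSZ)), add(add(SSSZ, SZ), Z))))))
  →14  S(S(S(S(add(mul(Z, SSZ), add(add(SSSZ, SZ), Z))))))
  →15  S(S(S(S(add(Z, add(add(SSSZ, SZ), Z))))))
  →16  S(S(S(S(add(add(SSSZ, SZ), Z)))))
  →17  S(S(S(S(add(S(add(SSZ, SZ)), Z)))))
  →18  S(S(S(S(S(add(add(SSZ, SZ), Z))))))
  →19  S(S(S(S(S(add(S(add(SZ, SZ)), Z))))))
  →20  S(S(S(S(S(S(add(add(SZ, SZ), Z)))))))
  →21  S(S(S(S(S(S(add(S(add(Z, SZ)), Z)))))))
  →22  S(S(S(S(S(S(S(add(add(Z, SZ), Z))))))))
  →23  S(S(S(S(S(S(S(add(SZ, Z))))))))
  →24  S(S(S(S(S(S(S(S(add(Z, Z)))))))))
  →25  S^8(Z)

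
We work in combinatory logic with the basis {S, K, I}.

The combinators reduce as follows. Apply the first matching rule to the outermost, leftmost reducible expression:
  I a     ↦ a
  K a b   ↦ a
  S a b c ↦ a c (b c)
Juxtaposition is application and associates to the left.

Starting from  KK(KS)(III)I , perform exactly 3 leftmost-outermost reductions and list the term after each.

  start: KK(KS)(III)I
  [1] K(III)I
  [2] III
  [3] II

Answer: after 3 steps: II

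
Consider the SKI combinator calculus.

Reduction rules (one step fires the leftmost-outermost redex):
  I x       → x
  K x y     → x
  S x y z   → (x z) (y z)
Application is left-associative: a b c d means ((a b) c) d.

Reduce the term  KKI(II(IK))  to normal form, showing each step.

  start: KKI(II(IK))
  step 1: K(II(IK))
  step 2: K(I(IK))
  step 3: K(IK)
  step 4: KK

Answer: normal form = KK  (in 4 steps)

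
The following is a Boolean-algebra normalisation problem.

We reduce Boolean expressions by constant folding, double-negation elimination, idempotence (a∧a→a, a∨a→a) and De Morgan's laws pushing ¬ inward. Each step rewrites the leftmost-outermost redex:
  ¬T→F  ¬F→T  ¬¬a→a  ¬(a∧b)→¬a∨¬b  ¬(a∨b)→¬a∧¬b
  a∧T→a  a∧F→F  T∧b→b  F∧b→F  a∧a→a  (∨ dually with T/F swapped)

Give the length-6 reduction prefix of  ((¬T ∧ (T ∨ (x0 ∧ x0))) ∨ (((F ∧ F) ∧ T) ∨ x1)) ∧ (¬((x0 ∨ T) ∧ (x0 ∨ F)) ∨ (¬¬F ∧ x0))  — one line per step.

Answer: after 6 steps: x1 ∧ (¬((x0 ∨ T) ∧ (x0 ∨ F)) ∨ (¬¬F ∧ x0))

Derivation:
  start: ((¬T ∧ (T ∨ (x0 ∧ x0))) ∨ (((F ∧ F) ∧ T) ∨ x1)) ∧ (¬((x0 ∨ T) ∧ (x0 ∨ F)) ∨ (¬¬F ∧ x0))
  →1  ((F ∧ (T ∨ (x0 ∧ x0))) ∨ (((F ∧ F) ∧ T) ∨ x1)) ∧ (¬((x0 ∨ T) ∧ (x0 ∨ F)) ∨ (¬¬F ∧ x0))
  →2  (F ∨ (((F ∧ F) ∧ T) ∨ x1)) ∧ (¬((x0 ∨ T) ∧ (x0 ∨ F)) ∨ (¬¬F ∧ x0))
  →3  (((F ∧ F) ∧ T) ∨ x1) ∧ (¬((x0 ∨ T) ∧ (x0 ∨ F)) ∨ (¬¬F ∧ x0))
  →4  ((F ∧ F) ∨ x1) ∧ (¬((x0 ∨ T) ∧ (x0 ∨ F)) ∨ (¬¬F ∧ x0))
  →5  (F ∨ x1) ∧ (¬((x0 ∨ T) ∧ (x0 ∨ F)) ∨ (¬¬F ∧ x0))
  →6  x1 ∧ (¬((x0 ∨ T) ∧ (x0 ∨ F)) ∨ (¬¬F ∧ x0))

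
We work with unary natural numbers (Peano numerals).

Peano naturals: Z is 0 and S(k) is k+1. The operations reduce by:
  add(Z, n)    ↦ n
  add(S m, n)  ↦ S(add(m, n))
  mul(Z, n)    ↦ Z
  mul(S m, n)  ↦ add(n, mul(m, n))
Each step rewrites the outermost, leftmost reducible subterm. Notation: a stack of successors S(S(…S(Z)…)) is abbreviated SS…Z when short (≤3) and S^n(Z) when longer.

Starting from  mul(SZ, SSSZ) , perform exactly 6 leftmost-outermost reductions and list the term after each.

  start: mul(SZ, SSSZ)
  [1] add(SSSZ, mul(Z, SSSZ))
  [2] S(add(SSZ, mul(Z, SSSZ)))
  [3] S(S(add(SZ, mul(Z, SSSZ))))
  [4] S(S(S(add(Z, mul(Z, SSSZ)))))
  [5] S(S(S(mul(Z, SSSZ))))
  [6] SSSZ

Answer: after 6 steps: SSSZ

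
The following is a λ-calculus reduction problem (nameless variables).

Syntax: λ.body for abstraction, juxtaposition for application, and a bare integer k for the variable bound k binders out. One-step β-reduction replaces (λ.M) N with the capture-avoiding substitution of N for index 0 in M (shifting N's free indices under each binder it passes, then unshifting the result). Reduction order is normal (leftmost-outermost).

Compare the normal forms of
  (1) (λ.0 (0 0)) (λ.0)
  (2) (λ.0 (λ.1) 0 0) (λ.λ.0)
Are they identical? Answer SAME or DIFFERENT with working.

Answer: SAME — A ⇓ λ.0, B ⇓ λ.0

Derivation:
Term A:
  start: (λ.0 (0 0)) (λ.0)
  →1  (λ.0) ((λ.0) (λ.0))
  →2  (λ.0) (λ.0)
  →3  λ.0

Term B:
  start: (λ.0 (λ.1) 0 0) (λ.λ.0)
  →1  (λ.λ.0) (λ.λ.λ.0) (λ.λ.0) (λ.λ.0)
  →2  (λ.0) (λ.λ.0) (λ.λ.0)
  →3  (λ.λ.0) (λ.λ.0)
  →4  λ.0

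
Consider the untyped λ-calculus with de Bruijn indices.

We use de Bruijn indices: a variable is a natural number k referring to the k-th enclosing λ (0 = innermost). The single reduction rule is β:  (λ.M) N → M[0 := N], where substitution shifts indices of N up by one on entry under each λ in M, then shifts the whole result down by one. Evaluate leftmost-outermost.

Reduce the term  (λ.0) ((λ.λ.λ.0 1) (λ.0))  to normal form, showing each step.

Answer: normal form = λ.λ.0 1  (in 2 steps)

Working:
  start: (λ.0) ((λ.λ.λ.0 1) (λ.0))
  →1  (λ.λ.λ.0 1) (λ.0)
  →2  λ.λ.0 1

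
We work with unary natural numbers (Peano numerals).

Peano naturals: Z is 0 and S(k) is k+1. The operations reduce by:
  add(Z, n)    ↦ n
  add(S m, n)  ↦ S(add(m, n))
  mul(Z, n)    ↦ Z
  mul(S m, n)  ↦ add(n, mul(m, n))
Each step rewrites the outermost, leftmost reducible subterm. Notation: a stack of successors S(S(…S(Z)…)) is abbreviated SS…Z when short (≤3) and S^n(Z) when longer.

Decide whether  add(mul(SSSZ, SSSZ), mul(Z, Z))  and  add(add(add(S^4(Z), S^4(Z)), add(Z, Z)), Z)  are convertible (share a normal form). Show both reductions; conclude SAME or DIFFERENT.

Term A:
  start: add(mul(SSSZ, SSSZ), mul(Z, Z))
  step 1: add(add(SSSZ, mul(SSZ, SSSZ)), mul(Z, Z))
  step 2: add(S(add(SSZ, mul(SSZ, SSSZ))), mul(Z, Z))
  step 3: S(add(add(SSZ, mul(SSZ, SSSZ)), mul(Z, Z)))
  step 4: S(add(S(add(SZ, mul(SSZ, SSSZ))), mul(Z, Z)))
  step 5: S(S(add(add(SZ, mul(SSZ, SSSZ)), mul(Z, Z))))
  step 6: S(S(add(S(add(Z, mul(SSZ, SSSZ))), mul(Z, Z))))
  step 7: S(S(S(add(add(Z, mul(SSZ, SSSZ)), mul(Z, Z)))))
  step 8: S(S(S(add(mul(SSZ, SSSZ), mul(Z, Z)))))
  step 9: S(S(S(add(add(SSSZ, mul(SZ, SSSZ)), mul(Z, Z)))))
  step 10: S(S(S(add(S(add(SSZ, mul(SZ, SSSZ))), mul(Z, Z)))))
  step 11: S(S(S(S(add(add(SSZ, mul(SZ, SSSZ)), mul(Z, Z))))))
  step 12: S(S(S(S(add(S(add(SZ, mul(SZ, SSSZ))), mul(Z, Z))))))
  step 13: S(S(S(S(S(add(add(SZ, mul(SZ, SSSZ)), mul(Z, Z)))))))
  step 14: S(S(S(S(S(add(S(add(Z, mul(SZ, SSSZ))), mul(Z, Z)))))))
  step 15: S(S(S(S(S(S(add(add(Z, mul(SZ, SSSZ)), mul(Z, Z))))))))
  step 16: S(S(S(S(S(S(add(mul(SZ, SSSZ), mul(Z, Z))))))))
  step 17: S(S(S(S(S(S(add(add(SSSZ, mul(Z, SSSZ)), mul(Z, Z))))))))
  step 18: S(S(S(S(S(S(add(S(add(SSZ, mul(Z, SSSZ))), mul(Z, Z))))))))
  step 19: S(S(S(S(S(S(S(add(add(SSZ, mul(Z, SSSZ)), mul(Z, Z)))))))))
  step 20: S(S(S(S(S(S(S(add(S(add(SZ, mul(Z, SSSZ))), mul(Z, Z)))))))))
  step 21: S(S(S(S(S(S(S(S(add(add(SZ, mul(Z, SSSZ)), mul(Z, Z))))))))))
  step 22: S(S(S(S(S(S(S(S(add(S(add(Z, mul(Z, SSSZ))), mul(Z, Z))))))))))
  step 23: S(S(S(S(S(S(S(S(S(add(add(Z, mul(Z, SSSZ)), mul(Z, Z)))))))))))
  step 24: S(S(S(S(S(S(S(S(S(add(mul(Z, SSSZ), mul(Z, Z)))))))))))
  step 25: S(S(S(S(S(S(S(S(S(add(Z, mul(Z, Z)))))))))))
  step 26: S(S(S(S(S(S(S(S(S(mul(Z, Z))))))))))
  step 27: S^9(Z)

Term B:
  start: add(add(add(S^4(Z), S^4(Z)), add(Z, Z)), Z)
  step 1: add(add(S(add(SSSZ, S^4(Z))), add(Z, Z)), Z)
  step 2: add(S(add(add(SSSZ, S^4(Z)), add(Z, Z))), Z)
  step 3: S(add(add(add(SSSZ, S^4(Z)), add(Z, Z)), Z))
  step 4: S(add(add(S(add(SSZ, S^4(Z))), add(Z, Z)), Z))
  step 5: S(add(S(add(add(SSZ, S^4(Z)), add(Z, Z))), Z))
  step 6: S(S(add(add(add(SSZ, S^4(Z)), add(Z, Z)), Z)))
  step 7: S(S(add(add(S(add(SZ, S^4(Z))), add(Z, Z)), Z)))
  step 8: S(S(add(S(add(add(SZ, S^4(Z)), add(Z, Z))), Z)))
  step 9: S(S(S(add(add(add(SZ, S^4(Z)), add(Z, Z)), Z))))
  step 10: S(S(S(add(add(S(add(Z, S^4(Z))), add(Z, Z)), Z))))
  step 11: S(S(S(add(S(add(add(Z, S^4(Z)), add(Z, Z))), Z))))
  step 12: S(S(S(S(add(add(add(Z, S^4(Z)), add(Z, Z)), Z)))))
  step 13: S(S(S(S(add(add(S^4(Z), add(Z, Z)), Z)))))
  step 14: S(S(S(S(add(S(add(SSSZ, add(Z, Z))), Z)))))
  step 15: S(S(S(S(S(add(add(SSSZ, add(Z, Z)), Z))))))
  step 16: S(S(S(S(S(add(S(add(SSZ, add(Z, Z))), Z))))))
  step 17: S(S(S(S(S(S(add(add(SSZ, add(Z, Z)), Z)))))))
  step 18: S(S(S(S(S(S(add(S(add(SZ, add(Z, Z))), Z)))))))
  step 19: S(S(S(S(S(S(S(add(add(SZ, add(Z, Z)), Z))))))))
  step 20: S(S(S(S(S(S(S(add(S(add(Z, add(Z, Z))), Z))))))))
  step 21: S(S(S(S(S(S(S(S(add(add(Z, add(Z, Z)), Z)))))))))
  step 22: S(S(S(S(S(S(S(S(add(add(Z, Z), Z)))))))))
  step 23: S(S(S(S(S(S(S(S(add(Z, Z)))))))))
  step 24: S^8(Z)

Answer: DIFFERENT — A ⇓ S^9(Z), B ⇓ S^8(Z)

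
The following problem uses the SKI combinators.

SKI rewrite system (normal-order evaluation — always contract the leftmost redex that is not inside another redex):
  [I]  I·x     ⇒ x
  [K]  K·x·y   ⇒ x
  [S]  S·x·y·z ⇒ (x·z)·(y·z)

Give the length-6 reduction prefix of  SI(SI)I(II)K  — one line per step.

  start: SI(SI)I(II)K
  [1] II(SII)(II)K
  [2] I(SII)(II)K
  [3] SII(II)K
  [4] I(II)(I(II))K
  [5] II(I(II))K
  [6] I(I(II))K

Answer: after 6 steps: I(I(II))K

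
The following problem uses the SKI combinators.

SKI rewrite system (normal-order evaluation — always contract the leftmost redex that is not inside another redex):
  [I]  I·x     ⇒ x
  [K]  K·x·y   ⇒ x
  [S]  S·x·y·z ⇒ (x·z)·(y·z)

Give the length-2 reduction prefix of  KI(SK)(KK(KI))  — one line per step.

  start: KI(SK)(KK(KI))
  step 1: I(KK(KI))
  step 2: KK(KI)

Answer: after 2 steps: KK(KI)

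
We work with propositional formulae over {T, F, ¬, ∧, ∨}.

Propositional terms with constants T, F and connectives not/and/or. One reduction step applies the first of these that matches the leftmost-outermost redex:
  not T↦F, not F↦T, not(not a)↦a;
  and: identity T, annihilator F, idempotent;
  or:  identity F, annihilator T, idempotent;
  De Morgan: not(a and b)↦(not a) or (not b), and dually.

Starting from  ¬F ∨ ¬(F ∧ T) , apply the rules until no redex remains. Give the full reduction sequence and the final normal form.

  start: ¬F ∨ ¬(F ∧ T)
  →1  T ∨ ¬(F ∧ T)
  →2  T

Answer: normal form = T  (in 2 steps)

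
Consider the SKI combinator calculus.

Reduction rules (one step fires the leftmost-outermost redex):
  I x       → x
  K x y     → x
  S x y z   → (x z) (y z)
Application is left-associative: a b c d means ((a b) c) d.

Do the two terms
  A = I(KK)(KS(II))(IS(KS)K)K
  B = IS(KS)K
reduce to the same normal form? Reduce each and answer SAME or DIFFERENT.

Answer: SAME — A ⇓ S(KS)K, B ⇓ S(KS)K

Working:
Term A:
  start: I(KK)(KS(II))(IS(KS)K)K
  [1] KK(KS(II))(IS(KS)K)K
  [2] K(IS(KS)K)K
  [3] IS(KS)K
  [4] S(KS)K

Term B:
  start: IS(KS)K
  [1] S(KS)K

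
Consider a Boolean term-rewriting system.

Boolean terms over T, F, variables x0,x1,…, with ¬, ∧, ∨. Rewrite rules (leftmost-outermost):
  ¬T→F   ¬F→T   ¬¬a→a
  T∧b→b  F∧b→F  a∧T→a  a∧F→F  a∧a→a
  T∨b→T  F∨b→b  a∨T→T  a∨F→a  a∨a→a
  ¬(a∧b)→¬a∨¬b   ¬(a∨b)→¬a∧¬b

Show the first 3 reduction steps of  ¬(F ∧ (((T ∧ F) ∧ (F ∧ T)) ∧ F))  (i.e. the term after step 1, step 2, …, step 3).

Answer: after 3 steps: T

Working:
  start: ¬(F ∧ (((T ∧ F) ∧ (F ∧ T)) ∧ F))
  step 1: ¬F ∨ ¬(((T ∧ F) ∧ (F ∧ T)) ∧ F)
  step 2: T ∨ ¬(((T ∧ F) ∧ (F ∧ T)) ∧ F)
  step 3: T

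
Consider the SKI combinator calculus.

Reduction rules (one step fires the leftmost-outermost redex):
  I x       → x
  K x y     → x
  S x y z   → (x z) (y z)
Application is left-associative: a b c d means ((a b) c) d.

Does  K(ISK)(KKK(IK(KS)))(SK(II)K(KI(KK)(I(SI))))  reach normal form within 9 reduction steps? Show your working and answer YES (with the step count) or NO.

Answer: YES — reaches normal form SK(K(SI)) in 7 ≤ 9 steps

Working:
  start: K(ISK)(KKK(IK(KS)))(SK(II)K(KI(KK)(I(SI))))
  step 1: ISK(SK(II)K(KI(KK)(I(SI))))
  step 2: SK(SK(II)K(KI(KK)(I(SI))))
  step 3: SK(KK(IIK)(KI(KK)(I(SI))))
  step 4: SK(K(KI(KK)(I(SI))))
  step 5: SK(K(I(I(SI))))
  step 6: SK(K(I(SI)))
  step 7: SK(K(SI))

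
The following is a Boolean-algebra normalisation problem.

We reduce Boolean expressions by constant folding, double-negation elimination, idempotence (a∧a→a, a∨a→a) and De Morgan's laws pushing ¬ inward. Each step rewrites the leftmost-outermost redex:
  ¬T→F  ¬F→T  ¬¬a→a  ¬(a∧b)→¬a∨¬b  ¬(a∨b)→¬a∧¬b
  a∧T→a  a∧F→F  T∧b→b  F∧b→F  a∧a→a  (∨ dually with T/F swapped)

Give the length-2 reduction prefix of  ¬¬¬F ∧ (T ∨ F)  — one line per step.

Answer: after 2 steps: T ∧ (T ∨ F)

Derivation:
  start: ¬¬¬F ∧ (T ∨ F)
  [1] ¬F ∧ (T ∨ F)
  [2] T ∧ (T ∨ F)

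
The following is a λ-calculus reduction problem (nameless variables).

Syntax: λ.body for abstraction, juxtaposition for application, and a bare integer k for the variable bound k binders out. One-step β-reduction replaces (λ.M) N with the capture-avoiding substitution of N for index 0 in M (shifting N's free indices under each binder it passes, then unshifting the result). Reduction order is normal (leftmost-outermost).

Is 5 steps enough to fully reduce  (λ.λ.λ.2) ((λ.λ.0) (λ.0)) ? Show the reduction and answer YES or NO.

  start: (λ.λ.λ.2) ((λ.λ.0) (λ.0))
  →1  λ.λ.(λ.λ.0) (λ.0)
  →2  λ.λ.λ.0

Answer: YES — reaches normal form λ.λ.λ.0 in 2 ≤ 5 steps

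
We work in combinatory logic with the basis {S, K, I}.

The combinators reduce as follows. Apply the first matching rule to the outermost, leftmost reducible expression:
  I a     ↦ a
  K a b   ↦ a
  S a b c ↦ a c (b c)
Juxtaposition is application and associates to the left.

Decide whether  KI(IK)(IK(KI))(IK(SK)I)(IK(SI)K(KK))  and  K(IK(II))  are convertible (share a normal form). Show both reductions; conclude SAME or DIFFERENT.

Term A:
  start: KI(IK)(IK(KI))(IK(SK)I)(IK(SI)K(KK))
  →1  I(IK(KI))(IK(SK)I)(IK(SI)K(KK))
  →2  IK(KI)(IK(SK)I)(IK(SI)K(KK))
  →3  K(KI)(IK(SK)I)(IK(SI)K(KK))
  →4  KI(IK(SI)K(KK))
  →5  I

Term B:
  start: K(IK(II))
  →1  K(K(II))
  →2  K(KI)

Answer: DIFFERENT — A ⇓ I, B ⇓ K(KI)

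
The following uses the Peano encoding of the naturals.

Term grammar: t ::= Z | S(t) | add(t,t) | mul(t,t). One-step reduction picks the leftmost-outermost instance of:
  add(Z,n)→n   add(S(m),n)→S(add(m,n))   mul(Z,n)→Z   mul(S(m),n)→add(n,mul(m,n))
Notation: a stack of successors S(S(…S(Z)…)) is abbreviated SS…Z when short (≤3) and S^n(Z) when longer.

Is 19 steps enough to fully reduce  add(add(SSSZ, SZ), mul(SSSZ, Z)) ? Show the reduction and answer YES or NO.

Answer: YES — reaches normal form S^4(Z) in 16 ≤ 19 steps

Reduction:
  start: add(add(SSSZ, SZ), mul(SSSZ, Z))
  step 1: add(S(add(SSZ, SZ)), mul(SSSZ, Z))
  step 2: S(add(add(SSZ, SZ), mul(SSSZ, Z)))
  step 3: S(add(S(add(SZ, SZ)), mul(SSSZ, Z)))
  step 4: S(S(add(add(SZ, SZ), mul(SSSZ, Z))))
  step 5: S(S(add(S(add(Z, SZ)), mul(SSSZ, Z))))
  step 6: S(S(S(add(add(Z, SZ), mul(SSSZ, Z)))))
  step 7: S(S(S(add(SZ, mul(SSSZ, Z)))))
  step 8: S(S(S(S(add(Z, mul(SSSZ, Z))))))
  step 9: S(S(S(S(mul(SSSZ, Z)))))
  step 10: S(S(S(S(add(Z, mul(SSZ, Z))))))
  step 11: S(S(S(S(mul(SSZ, Z)))))
  step 12: S(S(S(S(add(Z, mul(SZ, Z))))))
  step 13: S(S(S(S(mul(SZ, Z)))))
  step 14: S(S(S(S(add(Z, mul(Z, Z))))))
  step 15: S(S(S(S(mul(Z, Z)))))
  step 16: S^4(Z)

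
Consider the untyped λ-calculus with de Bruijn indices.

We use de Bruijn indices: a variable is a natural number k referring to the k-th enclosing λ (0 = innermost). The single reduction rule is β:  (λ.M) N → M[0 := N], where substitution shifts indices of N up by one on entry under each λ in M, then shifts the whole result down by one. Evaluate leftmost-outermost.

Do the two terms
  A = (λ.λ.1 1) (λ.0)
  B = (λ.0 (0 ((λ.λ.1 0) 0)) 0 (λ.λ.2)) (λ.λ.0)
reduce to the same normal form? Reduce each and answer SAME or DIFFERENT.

Term A:
  start: (λ.λ.1 1) (λ.0)
  step 1: λ.(λ.0) (λ.0)
  step 2: λ.λ.0

Term B:
  start: (λ.0 (0 ((λ.λ.1 0) 0)) 0 (λ.λ.2)) (λ.λ.0)
  step 1: (λ.λ.0) ((λ.λ.0) ((λ.λ.1 0) (λ.λ.0))) (λ.λ.0) (λ.λ.λ.λ.0)
  step 2: (λ.0) (λ.λ.0) (λ.λ.λ.λ.0)
  step 3: (λ.λ.0) (λ.λ.λ.λ.0)
  step 4: λ.0

Answer: DIFFERENT — A ⇓ λ.λ.0, B ⇓ λ.0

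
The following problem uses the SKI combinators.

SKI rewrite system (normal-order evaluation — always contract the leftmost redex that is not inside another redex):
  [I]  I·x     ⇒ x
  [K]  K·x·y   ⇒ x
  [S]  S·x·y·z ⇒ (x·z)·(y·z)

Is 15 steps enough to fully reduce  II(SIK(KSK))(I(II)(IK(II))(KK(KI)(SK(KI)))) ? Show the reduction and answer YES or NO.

  start: II(SIK(KSK))(I(II)(IK(II))(KK(KI)(SK(KI))))
  step 1: I(SIK(KSK))(I(II)(IK(II))(KK(KI)(SK(KI))))
  step 2: SIK(KSK)(I(II)(IK(II))(KK(KI)(SK(KI))))
  step 3: I(KSK)(K(KSK))(I(II)(IK(II))(KK(KI)(SK(KI))))
  step 4: KSK(K(KSK))(I(II)(IK(II))(KK(KI)(SK(KI))))
  step 5: S(K(KSK))(I(II)(IK(II))(KK(KI)(SK(KI))))
  step 6: S(KS)(I(II)(IK(II))(KK(KI)(SK(KI))))
  step 7: S(KS)(II(IK(II))(KK(KI)(SK(KI))))
  step 8: S(KS)(I(IK(II))(KK(KI)(SK(KI))))
  step 9: S(KS)(IK(II)(KK(KI)(SK(KI))))
  step 10: S(KS)(K(II)(KK(KI)(SK(KI))))
  step 11: S(KS)(II)
  step 12: S(KS)I

Answer: YES — reaches normal form S(KS)I in 12 ≤ 15 steps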